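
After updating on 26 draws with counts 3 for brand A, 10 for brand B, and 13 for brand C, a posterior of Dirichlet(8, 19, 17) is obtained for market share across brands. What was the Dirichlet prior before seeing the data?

For a Dirichlet(α) prior with multinomial counts c, the posterior is Dirichlet(α + c) componentwise.
Subtract each count from the matching posterior parameter: 8−3=5, 19−10=9, 17−13=4.

Dirichlet(5, 9, 4)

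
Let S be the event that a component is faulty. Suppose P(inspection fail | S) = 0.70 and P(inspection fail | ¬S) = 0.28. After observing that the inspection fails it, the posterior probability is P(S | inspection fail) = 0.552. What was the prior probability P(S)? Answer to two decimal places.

Bayes' rule in odds form gives O(S|E) = O(S)·[P(E|S)/P(E|¬S)], hence O(S) = O(S|E)/LR.
Posterior odds = 0.552/(1−0.552) = 1.2321. LR = 0.70/0.28 = 2.5000.
Prior odds = 1.2321/2.5000 = 0.4928, so P(S) = 0.4928/(1+0.4928) ≈ 0.33.

P(S) = 0.33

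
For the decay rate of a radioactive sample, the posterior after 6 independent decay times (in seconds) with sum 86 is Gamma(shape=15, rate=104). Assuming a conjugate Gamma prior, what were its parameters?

For an exponential likelihood with a Gamma(α, β) prior on the rate, n observations with total T give posterior Gamma(α+n, β+T).
So α = 15 − 6 = 9 and β = 104 − 86 = 18.

Gamma(shape=9, rate=18)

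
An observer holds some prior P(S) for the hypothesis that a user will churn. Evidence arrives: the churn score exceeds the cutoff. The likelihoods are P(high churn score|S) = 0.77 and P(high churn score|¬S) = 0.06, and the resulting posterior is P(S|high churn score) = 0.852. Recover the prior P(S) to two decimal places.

Bayes' rule in odds form gives O(S|E) = O(S)·[P(E|S)/P(E|¬S)], hence O(S) = O(S|E)/LR.
Posterior odds = 0.852/(1−0.852) = 5.7568. LR = 0.77/0.06 = 12.8333.
Prior odds = 5.7568/12.8333 = 0.4486, so P(S) = 0.4486/(1+0.4486) ≈ 0.31.

P(S) = 0.31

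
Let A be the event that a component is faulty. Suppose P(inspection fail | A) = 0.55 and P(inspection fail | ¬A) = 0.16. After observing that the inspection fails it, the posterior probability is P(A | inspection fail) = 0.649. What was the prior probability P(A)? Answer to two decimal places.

Bayes' rule in odds form gives O(A|E) = O(A)·[P(E|A)/P(E|¬A)], hence O(A) = O(A|E)/LR.
Posterior odds = 0.649/(1−0.649) = 1.8490. LR = 0.55/0.16 = 3.4375.
Prior odds = 1.8490/3.4375 = 0.5379, so P(A) = 0.5379/(1+0.5379) ≈ 0.35.

P(A) = 0.35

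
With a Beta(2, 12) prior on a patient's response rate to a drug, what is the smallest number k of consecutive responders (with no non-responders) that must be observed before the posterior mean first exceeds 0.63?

After k responders and 0 non-responders the posterior is Beta(2+k, 12), with mean (2+k)/(2+12+k).
Set (2+k)/(14+k) > 0.63 and solve: k > (0.63·14 − 2)/(1 − 0.63) = 18.432.
The smallest integer exceeding 18.432 is 19, and checking k=19: (21)/(33) = 0.6364 > 0.63.

k = 19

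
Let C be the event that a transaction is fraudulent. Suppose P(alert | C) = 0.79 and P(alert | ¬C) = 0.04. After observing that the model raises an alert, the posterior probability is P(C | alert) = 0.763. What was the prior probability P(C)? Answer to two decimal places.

Bayes' rule in odds form gives O(C|E) = O(C)·[P(E|C)/P(E|¬C)], hence O(C) = O(C|E)/LR.
Posterior odds = 0.763/(1−0.763) = 3.2194. LR = 0.79/0.04 = 19.7500.
Prior odds = 3.2194/19.7500 = 0.1630, so P(C) = 0.1630/(1+0.1630) ≈ 0.14.

P(C) = 0.14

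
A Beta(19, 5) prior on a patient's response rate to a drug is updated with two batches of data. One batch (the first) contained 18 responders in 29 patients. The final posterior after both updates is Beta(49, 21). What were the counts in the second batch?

Sequential conjugate updates are equivalent to a single update on the pooled data, so total successes = posterior α − prior α and total failures = posterior β − prior β.
Total across both batches: 49−19=30 responders, 21−5=16 non-responders.
Subtract the first batch: 30−18=12 responders and 16−11=5 non-responders.

12 responders and 5 non-responders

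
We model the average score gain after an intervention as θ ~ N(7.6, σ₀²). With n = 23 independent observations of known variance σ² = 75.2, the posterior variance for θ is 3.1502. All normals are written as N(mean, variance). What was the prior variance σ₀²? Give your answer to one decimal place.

σ₀² = 86.3

For the Normal–Normal model with known σ², precisions add: τ_n = τ₀ + n/σ².
So 1/σ₀² = 1/3.1502 − 23/75.2 = 0.317440 − 0.305851 = 0.011589.
Hence σ₀² = 1/0.011589 ≈ 86.3.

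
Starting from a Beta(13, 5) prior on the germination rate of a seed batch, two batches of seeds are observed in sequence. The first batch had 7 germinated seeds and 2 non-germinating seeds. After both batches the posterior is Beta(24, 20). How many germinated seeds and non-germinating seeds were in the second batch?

4 germinated seeds and 13 non-germinating seeds

Sequential conjugate updates are equivalent to a single update on the pooled data, so total successes = posterior α − prior α and total failures = posterior β − prior β.
Total across both batches: 24−13=11 germinated seeds, 20−5=15 non-germinating seeds.
Subtract the first batch: 11−7=4 germinated seeds and 15−2=13 non-germinating seeds.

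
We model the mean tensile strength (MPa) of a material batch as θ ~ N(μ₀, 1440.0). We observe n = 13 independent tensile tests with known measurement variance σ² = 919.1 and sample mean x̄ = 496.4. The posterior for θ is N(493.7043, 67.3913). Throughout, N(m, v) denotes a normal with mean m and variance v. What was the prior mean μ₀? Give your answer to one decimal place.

μ₀ = 438.8

With known observation variance, the Normal–Normal posterior has precision τ_n = τ₀ + n/σ² and mean μ_n = (τ₀μ₀ + (n/σ²)x̄)/τ_n.
Here τ₀ = 1/1440.0 = 0.000694 and τ_data = 13/919.1 = 0.014144, so τ_n = 0.014838.
Rearranging for μ₀: μ₀ = (μ_n·τ_n − τ_data·x̄)/τ₀ = (493.7043·0.014838 − 0.014144·496.4) / 0.000694 = 0.304503/0.000694 ≈ 438.8.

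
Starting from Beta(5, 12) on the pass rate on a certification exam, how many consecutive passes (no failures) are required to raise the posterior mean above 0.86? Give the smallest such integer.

k = 69

After k passes and 0 failures the posterior is Beta(5+k, 12), with mean (5+k)/(5+12+k).
Set (5+k)/(17+k) > 0.86 and solve: k > (0.86·17 − 5)/(1 − 0.86) = 68.714.
The smallest integer exceeding 68.714 is 69, and checking k=69: (74)/(86) = 0.8605 > 0.86.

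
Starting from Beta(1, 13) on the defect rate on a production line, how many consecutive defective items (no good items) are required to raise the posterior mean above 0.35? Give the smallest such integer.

After k defective items and 0 good items the posterior is Beta(1+k, 13), with mean (1+k)/(1+13+k).
Set (1+k)/(14+k) > 0.35 and solve: k > (0.35·14 − 1)/(1 − 0.35) = 6.000.
The smallest integer exceeding 6.000 is 7, and checking k=7: (8)/(21) = 0.3810 > 0.35.

k = 7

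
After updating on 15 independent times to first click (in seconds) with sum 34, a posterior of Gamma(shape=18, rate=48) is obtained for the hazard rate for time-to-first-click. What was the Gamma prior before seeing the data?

Gamma–exponential conjugacy: posterior shape = α + n, posterior rate = β + Σtᵢ.
So α = 18 − 15 = 3 and β = 48 − 34 = 14.

Gamma(shape=3, rate=14)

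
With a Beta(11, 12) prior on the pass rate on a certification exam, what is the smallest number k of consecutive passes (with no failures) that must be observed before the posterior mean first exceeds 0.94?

k = 178

After k passes and 0 failures the posterior is Beta(11+k, 12), with mean (11+k)/(11+12+k).
Set (11+k)/(23+k) > 0.94 and solve: k > (0.94·23 − 11)/(1 − 0.94) = 177.000.
The smallest integer exceeding 177.000 is 178.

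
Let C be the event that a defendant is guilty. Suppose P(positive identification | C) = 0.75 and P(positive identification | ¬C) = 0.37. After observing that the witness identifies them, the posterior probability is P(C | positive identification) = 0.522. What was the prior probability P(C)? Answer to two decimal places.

In odds form, posterior odds = prior odds × likelihood ratio, so prior odds = posterior odds ÷ LR.
Posterior odds = 0.522/(1−0.522) = 1.0921. LR = 0.75/0.37 = 2.0270.
Prior odds = 1.0921/2.0270 = 0.5388, so P(C) = 0.5388/(1+0.5388) ≈ 0.35.

P(C) = 0.35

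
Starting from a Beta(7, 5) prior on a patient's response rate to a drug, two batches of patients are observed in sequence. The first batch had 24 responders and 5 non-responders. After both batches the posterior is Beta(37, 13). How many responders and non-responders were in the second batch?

6 responders and 3 non-responders

Because Beta–binomial updating is additive in the counts, the combined data contributed (α_post−α_prior, β_post−β_prior) successes and failures.
Total across both batches: 37−7=30 responders, 13−5=8 non-responders.
Subtract the first batch: 30−24=6 responders and 8−5=3 non-responders.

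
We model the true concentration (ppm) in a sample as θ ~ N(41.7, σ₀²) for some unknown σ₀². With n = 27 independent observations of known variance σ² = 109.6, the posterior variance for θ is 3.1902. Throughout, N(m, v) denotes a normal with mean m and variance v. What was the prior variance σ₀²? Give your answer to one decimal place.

For the Normal–Normal model with known σ², precisions add: τ_n = τ₀ + n/σ².
So 1/σ₀² = 1/3.1902 − 27/109.6 = 0.313460 − 0.246350 = 0.067110.
Hence σ₀² = 1/0.067110 ≈ 14.9.

σ₀² = 14.9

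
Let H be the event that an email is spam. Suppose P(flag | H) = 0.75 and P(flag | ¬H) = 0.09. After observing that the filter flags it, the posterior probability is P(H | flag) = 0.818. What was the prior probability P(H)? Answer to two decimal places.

Bayes' rule in odds form gives O(H|E) = O(H)·[P(E|H)/P(E|¬H)], hence O(H) = O(H|E)/LR.
Posterior odds = 0.818/(1−0.818) = 4.4945. LR = 0.75/0.09 = 8.3333.
Prior odds = 4.4945/8.3333 = 0.5393, so P(H) = 0.5393/(1+0.5393) ≈ 0.35.

P(H) = 0.35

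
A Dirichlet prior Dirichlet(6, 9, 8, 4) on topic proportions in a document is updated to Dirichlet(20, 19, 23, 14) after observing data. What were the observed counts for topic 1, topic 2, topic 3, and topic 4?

For a Dirichlet(α) prior with multinomial counts c, the posterior is Dirichlet(α + c) componentwise.
Counts are posterior − prior componentwise: 20−6=14, 19−9=10, 23−8=15, 14−4=10.

counts (14, 10, 15, 10)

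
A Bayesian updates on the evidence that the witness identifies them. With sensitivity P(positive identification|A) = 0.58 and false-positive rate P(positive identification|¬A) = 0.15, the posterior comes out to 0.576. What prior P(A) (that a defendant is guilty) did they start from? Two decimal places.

Bayes' rule in odds form gives O(A|E) = O(A)·[P(E|A)/P(E|¬A)], hence O(A) = O(A|E)/LR.
Posterior odds = 0.576/(1−0.576) = 1.3585. LR = 0.58/0.15 = 3.8667.
Prior odds = 1.3585/3.8667 = 0.3513, so P(A) = 0.3513/(1+0.3513) ≈ 0.26.

P(A) = 0.26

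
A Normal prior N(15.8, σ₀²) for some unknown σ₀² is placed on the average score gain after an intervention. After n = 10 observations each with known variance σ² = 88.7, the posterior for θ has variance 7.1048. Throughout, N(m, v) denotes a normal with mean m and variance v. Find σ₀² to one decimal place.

σ₀² = 35.7

Posterior precision equals prior precision plus data precision: 1/σ_n² = 1/σ₀² + n/σ².
So 1/σ₀² = 1/7.1048 − 10/88.7 = 0.140750 − 0.112740 = 0.028010.
Hence σ₀² = 1/0.028010 ≈ 35.7.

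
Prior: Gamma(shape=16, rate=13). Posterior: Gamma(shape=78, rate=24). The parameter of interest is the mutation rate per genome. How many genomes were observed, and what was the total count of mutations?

n = 11 genomes with total 62 mutations

Gamma–Poisson conjugacy: posterior shape = α + Σxᵢ, posterior rate = β + n.
Matching: Σxᵢ = 78 − 16 = 62 and n = 24 − 13 = 11.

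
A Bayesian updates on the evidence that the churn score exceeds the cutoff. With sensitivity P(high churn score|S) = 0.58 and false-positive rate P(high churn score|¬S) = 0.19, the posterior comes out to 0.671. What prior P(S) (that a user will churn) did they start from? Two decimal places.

P(S) = 0.40

Bayes' rule in odds form gives O(S|E) = O(S)·[P(E|S)/P(E|¬S)], hence O(S) = O(S|E)/LR.
Posterior odds = 0.671/(1−0.671) = 2.0395. LR = 0.58/0.19 = 3.0526.
Prior odds = 2.0395/3.0526 = 0.6681, so P(S) = 0.6681/(1+0.6681) ≈ 0.40.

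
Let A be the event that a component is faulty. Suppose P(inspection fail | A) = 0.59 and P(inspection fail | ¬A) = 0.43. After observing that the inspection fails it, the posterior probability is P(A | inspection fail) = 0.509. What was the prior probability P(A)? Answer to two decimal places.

Bayes' rule in odds form gives O(A|E) = O(A)·[P(E|A)/P(E|¬A)], hence O(A) = O(A|E)/LR.
Posterior odds = 0.509/(1−0.509) = 1.0367. LR = 0.59/0.43 = 1.3721.
Prior odds = 1.0367/1.3721 = 0.7556, so P(A) = 0.7556/(1+0.7556) ≈ 0.43.

P(A) = 0.43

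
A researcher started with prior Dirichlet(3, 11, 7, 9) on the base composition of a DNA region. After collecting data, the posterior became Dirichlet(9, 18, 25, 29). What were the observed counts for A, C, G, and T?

For a Dirichlet(α) prior with multinomial counts c, the posterior is Dirichlet(α + c) componentwise.
Counts are posterior − prior componentwise: 9−3=6, 18−11=7, 25−7=18, 29−9=20.

counts (6, 7, 18, 20)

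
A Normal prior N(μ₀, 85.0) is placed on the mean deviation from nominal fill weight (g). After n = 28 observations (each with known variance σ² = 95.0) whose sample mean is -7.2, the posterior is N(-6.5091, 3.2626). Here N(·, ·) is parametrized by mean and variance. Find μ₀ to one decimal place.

μ₀ = 10.8

The posterior mean is a precision-weighted average: μ_n = (τ₀μ₀ + τ_data·x̄)/(τ₀+τ_data), with τ₀=1/σ₀² and τ_data=n/σ².
Here τ₀ = 1/85.0 = 0.011765 and τ_data = 28/95.0 = 0.294737, so τ_n = 0.306502.
Rearranging for μ₀: μ₀ = (μ_n·τ_n − τ_data·x̄)/τ₀ = (-6.5091·0.306502 − 0.294737·-7.2) / 0.011765 = 0.127054/0.011765 ≈ 10.8.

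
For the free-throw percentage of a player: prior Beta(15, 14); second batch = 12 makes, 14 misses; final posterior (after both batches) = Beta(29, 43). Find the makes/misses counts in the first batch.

2 makes and 15 misses

Sequential conjugate updates are equivalent to a single update on the pooled data, so total successes = posterior α − prior α and total failures = posterior β − prior β.
Total across both batches: 29−15=14 makes, 43−14=29 misses.
Subtract the second batch: 14−12=2 makes and 29−14=15 misses.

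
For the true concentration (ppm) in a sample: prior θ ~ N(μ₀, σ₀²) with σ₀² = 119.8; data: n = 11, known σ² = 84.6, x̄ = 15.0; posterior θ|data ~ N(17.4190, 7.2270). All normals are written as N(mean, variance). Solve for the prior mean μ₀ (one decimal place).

μ₀ = 55.1

With known observation variance, the Normal–Normal posterior has precision τ_n = τ₀ + n/σ² and mean μ_n = (τ₀μ₀ + (n/σ²)x̄)/τ_n.
Here τ₀ = 1/119.8 = 0.008347 and τ_data = 11/84.6 = 0.130024, so τ_n = 0.138371.
Rearranging for μ₀: μ₀ = (μ_n·τ_n − τ_data·x̄)/τ₀ = (17.4190·0.138371 − 0.130024·15.0) / 0.008347 = 0.459924/0.008347 ≈ 55.1.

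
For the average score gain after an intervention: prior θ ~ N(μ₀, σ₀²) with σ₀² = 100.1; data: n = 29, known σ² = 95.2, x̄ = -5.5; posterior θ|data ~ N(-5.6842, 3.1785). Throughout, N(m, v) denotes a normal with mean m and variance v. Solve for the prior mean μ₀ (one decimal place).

With known observation variance, the Normal–Normal posterior has precision τ_n = τ₀ + n/σ² and mean μ_n = (τ₀μ₀ + (n/σ²)x̄)/τ_n.
Here τ₀ = 1/100.1 = 0.009990 and τ_data = 29/95.2 = 0.304622, so τ_n = 0.314612.
Rearranging for μ₀: μ₀ = (μ_n·τ_n − τ_data·x̄)/τ₀ = (-5.6842·0.314612 − 0.304622·-5.5) / 0.009990 = -0.112897/0.009990 ≈ -11.3.

μ₀ = -11.3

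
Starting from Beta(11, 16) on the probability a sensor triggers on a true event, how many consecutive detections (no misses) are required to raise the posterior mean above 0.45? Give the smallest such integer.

k = 3

After k detections and 0 misses the posterior is Beta(11+k, 16), with mean (11+k)/(11+16+k).
Set (11+k)/(27+k) > 0.45 and solve: k > (0.45·27 − 11)/(1 − 0.45) = 2.091.
The smallest integer exceeding 2.091 is 3.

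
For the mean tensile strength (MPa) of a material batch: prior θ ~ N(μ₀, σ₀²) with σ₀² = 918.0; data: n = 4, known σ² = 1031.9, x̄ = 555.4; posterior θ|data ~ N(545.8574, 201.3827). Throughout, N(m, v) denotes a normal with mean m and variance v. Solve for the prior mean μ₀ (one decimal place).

μ₀ = 511.9

With known observation variance, the Normal–Normal posterior has precision τ_n = τ₀ + n/σ² and mean μ_n = (τ₀μ₀ + (n/σ²)x̄)/τ_n.
Here τ₀ = 1/918.0 = 0.001089 and τ_data = 4/1031.9 = 0.003876, so τ_n = 0.004965.
Rearranging for μ₀: μ₀ = (μ_n·τ_n − τ_data·x̄)/τ₀ = (545.8574·0.004965 − 0.003876·555.4) / 0.001089 = 0.557452/0.001089 ≈ 511.9.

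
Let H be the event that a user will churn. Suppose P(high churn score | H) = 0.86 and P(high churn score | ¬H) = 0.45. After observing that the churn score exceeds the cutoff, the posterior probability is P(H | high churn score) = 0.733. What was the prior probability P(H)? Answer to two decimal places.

P(H) = 0.59

In odds form, posterior odds = prior odds × likelihood ratio, so prior odds = posterior odds ÷ LR.
Posterior odds = 0.733/(1−0.733) = 2.7453. LR = 0.86/0.45 = 1.9111.
Prior odds = 2.7453/1.9111 = 1.4365, so P(H) = 1.4365/(1+1.4365) ≈ 0.59.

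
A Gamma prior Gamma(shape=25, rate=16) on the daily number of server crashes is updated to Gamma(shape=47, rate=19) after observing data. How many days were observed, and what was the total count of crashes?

A Gamma(α, β) prior (rate parametrization) on a Poisson rate with n observations summing to S gives posterior Gamma(α+S, β+n).
Matching: Σxᵢ = 47 − 25 = 22 and n = 19 − 16 = 3.

n = 3 days with total 22 crashes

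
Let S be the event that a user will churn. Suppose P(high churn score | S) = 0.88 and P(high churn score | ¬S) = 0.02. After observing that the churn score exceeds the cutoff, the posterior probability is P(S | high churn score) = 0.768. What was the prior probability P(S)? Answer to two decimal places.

In odds form, posterior odds = prior odds × likelihood ratio, so prior odds = posterior odds ÷ LR.
Posterior odds = 0.768/(1−0.768) = 3.3103. LR = 0.88/0.02 = 44.0000.
Prior odds = 3.3103/44.0000 = 0.0752, so P(S) = 0.0752/(1+0.0752) ≈ 0.07.

P(S) = 0.07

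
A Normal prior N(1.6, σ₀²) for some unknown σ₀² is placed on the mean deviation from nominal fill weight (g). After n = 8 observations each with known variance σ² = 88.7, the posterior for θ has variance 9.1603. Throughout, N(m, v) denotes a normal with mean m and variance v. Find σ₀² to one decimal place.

σ₀² = 52.7

For the Normal–Normal model with known σ², precisions add: τ_n = τ₀ + n/σ².
So 1/σ₀² = 1/9.1603 − 8/88.7 = 0.109167 − 0.090192 = 0.018975.
Hence σ₀² = 1/0.018975 ≈ 52.7.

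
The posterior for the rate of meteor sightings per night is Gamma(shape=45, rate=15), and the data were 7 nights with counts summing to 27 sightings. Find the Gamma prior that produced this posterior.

Gamma–Poisson conjugacy: posterior shape = α + Σxᵢ, posterior rate = β + n.
So α = 45 − 27 = 18 and β = 15 − 7 = 8.

Gamma(shape=18, rate=8)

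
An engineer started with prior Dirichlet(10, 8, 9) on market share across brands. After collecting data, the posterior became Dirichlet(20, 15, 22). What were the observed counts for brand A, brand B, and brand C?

For a Dirichlet(α) prior with multinomial counts c, the posterior is Dirichlet(α + c) componentwise.
Counts are posterior − prior componentwise: 20−10=10, 15−8=7, 22−9=13.

counts (10, 7, 13)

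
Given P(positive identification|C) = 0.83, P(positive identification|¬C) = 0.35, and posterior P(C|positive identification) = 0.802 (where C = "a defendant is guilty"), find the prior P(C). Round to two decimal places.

In odds form, posterior odds = prior odds × likelihood ratio, so prior odds = posterior odds ÷ LR.
Posterior odds = 0.802/(1−0.802) = 4.0505. LR = 0.83/0.35 = 2.3714.
Prior odds = 4.0505/2.3714 = 1.7081, so P(C) = 1.7081/(1+1.7081) ≈ 0.63.

P(C) = 0.63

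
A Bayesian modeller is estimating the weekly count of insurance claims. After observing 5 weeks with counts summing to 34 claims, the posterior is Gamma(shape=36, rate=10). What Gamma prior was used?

Gamma(shape=2, rate=5)

Gamma–Poisson conjugacy: posterior shape = α + Σxᵢ, posterior rate = β + n.
So α = 36 − 34 = 2 and β = 10 − 5 = 5.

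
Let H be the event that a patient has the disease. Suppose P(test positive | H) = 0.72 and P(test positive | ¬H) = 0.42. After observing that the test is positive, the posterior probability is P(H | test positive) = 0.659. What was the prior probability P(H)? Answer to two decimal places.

P(H) = 0.53

Bayes' rule in odds form gives O(H|E) = O(H)·[P(E|H)/P(E|¬H)], hence O(H) = O(H|E)/LR.
Posterior odds = 0.659/(1−0.659) = 1.9326. LR = 0.72/0.42 = 1.7143.
Prior odds = 1.9326/1.7143 = 1.1273, so P(H) = 1.1273/(1+1.1273) ≈ 0.53.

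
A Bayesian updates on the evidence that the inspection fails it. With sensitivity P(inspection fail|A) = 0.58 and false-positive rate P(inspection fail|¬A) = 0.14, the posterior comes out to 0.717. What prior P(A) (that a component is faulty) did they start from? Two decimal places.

Bayes' rule in odds form gives O(A|E) = O(A)·[P(E|A)/P(E|¬A)], hence O(A) = O(A|E)/LR.
Posterior odds = 0.717/(1−0.717) = 2.5336. LR = 0.58/0.14 = 4.1429.
Prior odds = 2.5336/4.1429 = 0.6116, so P(A) = 0.6116/(1+0.6116) ≈ 0.38.

P(A) = 0.38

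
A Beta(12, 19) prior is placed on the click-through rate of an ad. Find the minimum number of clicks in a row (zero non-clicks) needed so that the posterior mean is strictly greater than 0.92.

k = 207

After k clicks and 0 non-clicks the posterior is Beta(12+k, 19), with mean (12+k)/(12+19+k).
Set (12+k)/(31+k) > 0.92 and solve: k > (0.92·31 − 12)/(1 − 0.92) = 206.500.
The smallest integer exceeding 206.500 is 207.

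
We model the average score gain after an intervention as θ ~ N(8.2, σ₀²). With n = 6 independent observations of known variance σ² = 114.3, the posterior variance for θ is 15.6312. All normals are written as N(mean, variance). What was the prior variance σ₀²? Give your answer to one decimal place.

For the Normal–Normal model with known σ², precisions add: τ_n = τ₀ + n/σ².
So 1/σ₀² = 1/15.6312 − 6/114.3 = 0.063975 − 0.052493 = 0.011482.
Hence σ₀² = 1/0.011482 ≈ 87.1.

σ₀² = 87.1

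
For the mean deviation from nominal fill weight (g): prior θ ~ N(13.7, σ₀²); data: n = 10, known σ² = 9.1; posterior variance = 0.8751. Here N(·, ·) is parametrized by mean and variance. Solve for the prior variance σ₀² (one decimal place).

Posterior precision equals prior precision plus data precision: 1/σ_n² = 1/σ₀² + n/σ².
So 1/σ₀² = 1/0.8751 − 10/9.1 = 1.142727 − 1.098901 = 0.043826.
Hence σ₀² = 1/0.043826 ≈ 22.8.

σ₀² = 22.8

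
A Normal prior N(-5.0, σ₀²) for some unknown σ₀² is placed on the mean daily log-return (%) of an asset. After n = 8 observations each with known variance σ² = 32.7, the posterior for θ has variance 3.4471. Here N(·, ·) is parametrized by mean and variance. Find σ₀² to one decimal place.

For the Normal–Normal model with known σ², precisions add: τ_n = τ₀ + n/σ².
So 1/σ₀² = 1/3.4471 − 8/32.7 = 0.290099 − 0.244648 = 0.045451.
Hence σ₀² = 1/0.045451 ≈ 22.0.

σ₀² = 22.0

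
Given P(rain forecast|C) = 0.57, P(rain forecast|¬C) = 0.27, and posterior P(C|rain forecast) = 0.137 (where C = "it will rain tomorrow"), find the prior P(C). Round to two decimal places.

In odds form, posterior odds = prior odds × likelihood ratio, so prior odds = posterior odds ÷ LR.
Posterior odds = 0.137/(1−0.137) = 0.1587. LR = 0.57/0.27 = 2.1111.
Prior odds = 0.1587/2.1111 = 0.0752, so P(C) = 0.0752/(1+0.0752) ≈ 0.07.

P(C) = 0.07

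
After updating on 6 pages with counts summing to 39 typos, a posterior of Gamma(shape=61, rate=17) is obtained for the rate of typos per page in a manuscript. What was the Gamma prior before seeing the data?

Gamma(shape=22, rate=11)

A Gamma(α, β) prior (rate parametrization) on a Poisson rate with n observations summing to S gives posterior Gamma(α+S, β+n).
So α = 61 − 39 = 22 and β = 17 − 6 = 11.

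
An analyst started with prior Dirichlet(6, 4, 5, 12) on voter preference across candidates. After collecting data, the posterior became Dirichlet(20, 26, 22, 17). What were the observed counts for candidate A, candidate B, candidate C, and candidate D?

For a Dirichlet(α) prior with multinomial counts c, the posterior is Dirichlet(α + c) componentwise.
Counts are posterior − prior componentwise: 20−6=14, 26−4=22, 22−5=17, 17−12=5.

counts (14, 22, 17, 5)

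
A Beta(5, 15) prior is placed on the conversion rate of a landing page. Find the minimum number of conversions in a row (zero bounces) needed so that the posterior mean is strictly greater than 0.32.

After k conversions and 0 bounces the posterior is Beta(5+k, 15), with mean (5+k)/(5+15+k).
Set (5+k)/(20+k) > 0.32 and solve: k > (0.32·20 − 5)/(1 − 0.32) = 2.059.
The smallest integer exceeding 2.059 is 3, and checking k=3: (8)/(23) = 0.3478 > 0.32.

k = 3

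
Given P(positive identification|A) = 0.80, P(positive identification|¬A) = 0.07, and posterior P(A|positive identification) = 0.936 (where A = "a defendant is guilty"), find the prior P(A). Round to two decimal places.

P(A) = 0.56

Bayes' rule in odds form gives O(A|E) = O(A)·[P(E|A)/P(E|¬A)], hence O(A) = O(A|E)/LR.
Posterior odds = 0.936/(1−0.936) = 14.6250. LR = 0.80/0.07 = 11.4286.
Prior odds = 14.6250/11.4286 = 1.2797, so P(A) = 1.2797/(1+1.2797) ≈ 0.56.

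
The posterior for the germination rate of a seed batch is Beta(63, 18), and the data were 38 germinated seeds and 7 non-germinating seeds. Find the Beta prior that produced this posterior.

Beta is conjugate to the binomial likelihood: posterior = Beta(α+s, β+f).
So α = 63 − 38 = 25 and β = 18 − 7 = 11.

Beta(25, 11)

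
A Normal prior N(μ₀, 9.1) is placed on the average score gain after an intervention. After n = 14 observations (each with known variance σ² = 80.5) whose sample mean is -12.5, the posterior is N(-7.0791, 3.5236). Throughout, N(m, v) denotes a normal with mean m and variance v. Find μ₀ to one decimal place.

With known observation variance, the Normal–Normal posterior has precision τ_n = τ₀ + n/σ² and mean μ_n = (τ₀μ₀ + (n/σ²)x̄)/τ_n.
Here τ₀ = 1/9.1 = 0.109890 and τ_data = 14/80.5 = 0.173913, so τ_n = 0.283803.
Rearranging for μ₀: μ₀ = (μ_n·τ_n − τ_data·x̄)/τ₀ = (-7.0791·0.283803 − 0.173913·-12.5) / 0.109890 = 0.164843/0.109890 ≈ 1.5.

μ₀ = 1.5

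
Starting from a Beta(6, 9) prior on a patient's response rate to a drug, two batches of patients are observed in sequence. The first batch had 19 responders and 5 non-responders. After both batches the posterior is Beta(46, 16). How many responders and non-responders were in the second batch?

21 responders and 2 non-responders

Because Beta–binomial updating is additive in the counts, the combined data contributed (α_post−α_prior, β_post−β_prior) successes and failures.
Total across both batches: 46−6=40 responders, 16−9=7 non-responders.
Subtract the first batch: 40−19=21 responders and 7−5=2 non-responders.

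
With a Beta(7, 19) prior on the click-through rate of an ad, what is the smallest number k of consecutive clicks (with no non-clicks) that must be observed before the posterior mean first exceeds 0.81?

k = 75

After k clicks and 0 non-clicks the posterior is Beta(7+k, 19), with mean (7+k)/(7+19+k).
Set (7+k)/(26+k) > 0.81 and solve: k > (0.81·26 − 7)/(1 − 0.81) = 74.000.
The smallest integer exceeding 74.000 is 75, and checking k=75: (82)/(101) = 0.8119 > 0.81.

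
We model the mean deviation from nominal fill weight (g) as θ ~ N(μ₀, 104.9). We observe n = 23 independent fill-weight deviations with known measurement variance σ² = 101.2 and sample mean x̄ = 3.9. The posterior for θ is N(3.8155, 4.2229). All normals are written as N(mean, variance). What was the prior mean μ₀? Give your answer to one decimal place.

μ₀ = 1.8

With known observation variance, the Normal–Normal posterior has precision τ_n = τ₀ + n/σ² and mean μ_n = (τ₀μ₀ + (n/σ²)x̄)/τ_n.
Here τ₀ = 1/104.9 = 0.009533 and τ_data = 23/101.2 = 0.227273, so τ_n = 0.236806.
Rearranging for μ₀: μ₀ = (μ_n·τ_n − τ_data·x̄)/τ₀ = (3.8155·0.236806 − 0.227273·3.9) / 0.009533 = 0.017169/0.009533 ≈ 1.8.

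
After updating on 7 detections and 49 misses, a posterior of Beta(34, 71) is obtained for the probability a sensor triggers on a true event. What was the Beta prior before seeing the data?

Beta(27, 22)

A Beta(α, β) prior with s successes and f failures in binomial data gives a Beta(α+s, β+f) posterior.
So α = 34 − 7 = 27 and β = 71 − 49 = 22.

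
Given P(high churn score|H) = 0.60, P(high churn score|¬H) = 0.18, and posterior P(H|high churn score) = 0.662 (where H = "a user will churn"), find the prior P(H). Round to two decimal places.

P(H) = 0.37

In odds form, posterior odds = prior odds × likelihood ratio, so prior odds = posterior odds ÷ LR.
Posterior odds = 0.662/(1−0.662) = 1.9586. LR = 0.60/0.18 = 3.3333.
Prior odds = 1.9586/3.3333 = 0.5876, so P(H) = 0.5876/(1+0.5876) ≈ 0.37.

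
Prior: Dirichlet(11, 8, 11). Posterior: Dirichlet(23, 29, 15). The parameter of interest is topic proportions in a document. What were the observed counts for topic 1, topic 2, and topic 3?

counts (12, 21, 4)

For a Dirichlet(α) prior with multinomial counts c, the posterior is Dirichlet(α + c) componentwise.
Counts are posterior − prior componentwise: 23−11=12, 29−8=21, 15−11=4.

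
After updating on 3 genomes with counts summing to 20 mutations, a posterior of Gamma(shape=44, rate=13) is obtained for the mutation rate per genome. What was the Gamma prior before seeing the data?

A Gamma(α, β) prior (rate parametrization) on a Poisson rate with n observations summing to S gives posterior Gamma(α+S, β+n).
So α = 44 − 20 = 24 and β = 13 − 3 = 10.

Gamma(shape=24, rate=10)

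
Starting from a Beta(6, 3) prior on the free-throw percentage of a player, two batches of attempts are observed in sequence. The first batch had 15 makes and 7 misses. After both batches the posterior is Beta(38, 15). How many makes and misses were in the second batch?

17 makes and 5 misses

Because Beta–binomial updating is additive in the counts, the combined data contributed (α_post−α_prior, β_post−β_prior) successes and failures.
Total across both batches: 38−6=32 makes, 15−3=12 misses.
Subtract the first batch: 32−15=17 makes and 12−7=5 misses.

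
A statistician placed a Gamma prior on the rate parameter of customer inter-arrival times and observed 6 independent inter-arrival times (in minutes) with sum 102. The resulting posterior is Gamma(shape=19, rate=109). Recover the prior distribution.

For an exponential likelihood with a Gamma(α, β) prior on the rate, n observations with total T give posterior Gamma(α+n, β+T).
So α = 19 − 6 = 13 and β = 109 − 102 = 7.

Gamma(shape=13, rate=7)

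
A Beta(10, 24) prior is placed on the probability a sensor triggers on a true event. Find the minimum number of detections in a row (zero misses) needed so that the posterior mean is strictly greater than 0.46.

After k detections and 0 misses the posterior is Beta(10+k, 24), with mean (10+k)/(10+24+k).
Set (10+k)/(34+k) > 0.46 and solve: k > (0.46·34 − 10)/(1 − 0.46) = 10.444.
The smallest integer exceeding 10.444 is 11, and checking k=11: (21)/(45) = 0.4667 > 0.46.

k = 11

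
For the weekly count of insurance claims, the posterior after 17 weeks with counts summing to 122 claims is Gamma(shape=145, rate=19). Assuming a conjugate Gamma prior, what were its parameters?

Gamma–Poisson conjugacy: posterior shape = α + Σxᵢ, posterior rate = β + n.
So α = 145 − 122 = 23 and β = 19 − 17 = 2.

Gamma(shape=23, rate=2)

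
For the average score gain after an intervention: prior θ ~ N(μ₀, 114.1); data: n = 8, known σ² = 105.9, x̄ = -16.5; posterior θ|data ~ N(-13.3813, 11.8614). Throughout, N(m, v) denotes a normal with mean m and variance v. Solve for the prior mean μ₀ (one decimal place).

μ₀ = 13.5

With known observation variance, the Normal–Normal posterior has precision τ_n = τ₀ + n/σ² and mean μ_n = (τ₀μ₀ + (n/σ²)x̄)/τ_n.
Here τ₀ = 1/114.1 = 0.008764 and τ_data = 8/105.9 = 0.075543, so τ_n = 0.084307.
Rearranging for μ₀: μ₀ = (μ_n·τ_n − τ_data·x̄)/τ₀ = (-13.3813·0.084307 − 0.075543·-16.5) / 0.008764 = 0.118322/0.008764 ≈ 13.5.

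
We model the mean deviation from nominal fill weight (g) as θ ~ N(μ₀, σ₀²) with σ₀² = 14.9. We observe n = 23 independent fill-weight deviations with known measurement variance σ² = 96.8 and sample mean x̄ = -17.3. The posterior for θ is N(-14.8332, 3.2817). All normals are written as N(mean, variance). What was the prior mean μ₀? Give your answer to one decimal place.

The posterior mean is a precision-weighted average: μ_n = (τ₀μ₀ + τ_data·x̄)/(τ₀+τ_data), with τ₀=1/σ₀² and τ_data=n/σ².
Here τ₀ = 1/14.9 = 0.067114 and τ_data = 23/96.8 = 0.237603, so τ_n = 0.304717.
Rearranging for μ₀: μ₀ = (μ_n·τ_n − τ_data·x̄)/τ₀ = (-14.8332·0.304717 − 0.237603·-17.3) / 0.067114 = -0.409396/0.067114 ≈ -6.1.

μ₀ = -6.1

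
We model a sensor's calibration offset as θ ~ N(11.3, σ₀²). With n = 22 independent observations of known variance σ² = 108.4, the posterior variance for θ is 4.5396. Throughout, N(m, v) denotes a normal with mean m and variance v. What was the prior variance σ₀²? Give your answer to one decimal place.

Posterior precision equals prior precision plus data precision: 1/σ_n² = 1/σ₀² + n/σ².
So 1/σ₀² = 1/4.5396 − 22/108.4 = 0.220284 − 0.202952 = 0.017332.
Hence σ₀² = 1/0.017332 ≈ 57.7.

σ₀² = 57.7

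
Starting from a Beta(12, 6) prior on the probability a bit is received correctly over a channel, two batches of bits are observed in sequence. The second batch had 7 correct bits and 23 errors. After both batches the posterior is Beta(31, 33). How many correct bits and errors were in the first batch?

12 correct bits and 4 errors

Sequential conjugate updates are equivalent to a single update on the pooled data, so total successes = posterior α − prior α and total failures = posterior β − prior β.
Total across both batches: 31−12=19 correct bits, 33−6=27 errors.
Subtract the second batch: 19−7=12 correct bits and 27−23=4 errors.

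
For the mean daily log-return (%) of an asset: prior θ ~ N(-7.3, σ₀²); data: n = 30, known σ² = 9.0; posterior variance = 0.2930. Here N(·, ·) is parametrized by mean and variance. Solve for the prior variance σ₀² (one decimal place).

σ₀² = 12.6

Posterior precision equals prior precision plus data precision: 1/σ_n² = 1/σ₀² + n/σ².
So 1/σ₀² = 1/0.2930 − 30/9.0 = 3.412969 − 3.333333 = 0.079636.
Hence σ₀² = 1/0.079636 ≈ 12.6.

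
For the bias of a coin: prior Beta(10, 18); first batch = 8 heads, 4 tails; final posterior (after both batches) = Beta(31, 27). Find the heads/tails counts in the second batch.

Sequential conjugate updates are equivalent to a single update on the pooled data, so total successes = posterior α − prior α and total failures = posterior β − prior β.
Total across both batches: 31−10=21 heads, 27−18=9 tails.
Subtract the first batch: 21−8=13 heads and 9−4=5 tails.

13 heads and 5 tails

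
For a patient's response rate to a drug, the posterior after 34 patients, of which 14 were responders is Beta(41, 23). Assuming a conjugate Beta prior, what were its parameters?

Beta is conjugate to the binomial likelihood: posterior = Beta(α+s, β+f).
Subtract the data counts: 41−14=27, 23−20=3.

Beta(27, 3)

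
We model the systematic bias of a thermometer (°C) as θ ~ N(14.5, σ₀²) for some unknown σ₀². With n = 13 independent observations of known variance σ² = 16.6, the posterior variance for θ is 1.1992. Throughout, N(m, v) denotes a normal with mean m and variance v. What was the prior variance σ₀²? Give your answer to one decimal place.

Posterior precision equals prior precision plus data precision: 1/σ_n² = 1/σ₀² + n/σ².
So 1/σ₀² = 1/1.1992 − 13/16.6 = 0.833889 − 0.783133 = 0.050756.
Hence σ₀² = 1/0.050756 ≈ 19.7.

σ₀² = 19.7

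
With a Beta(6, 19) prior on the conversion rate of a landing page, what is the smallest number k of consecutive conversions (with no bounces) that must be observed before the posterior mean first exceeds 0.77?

k = 58

After k conversions and 0 bounces the posterior is Beta(6+k, 19), with mean (6+k)/(6+19+k).
Set (6+k)/(25+k) > 0.77 and solve: k > (0.77·25 − 6)/(1 − 0.77) = 57.609.
The smallest integer exceeding 57.609 is 58.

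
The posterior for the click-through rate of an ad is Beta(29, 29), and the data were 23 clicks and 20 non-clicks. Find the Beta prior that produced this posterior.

Beta(6, 9)

Under Beta–binomial conjugacy the posterior parameters are (a+s, b+f).
Subtract the data counts: 29−23=6, 29−20=9.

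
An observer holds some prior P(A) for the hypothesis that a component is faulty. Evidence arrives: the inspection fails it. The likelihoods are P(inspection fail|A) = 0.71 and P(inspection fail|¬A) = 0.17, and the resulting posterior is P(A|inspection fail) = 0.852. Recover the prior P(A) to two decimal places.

P(A) = 0.58

In odds form, posterior odds = prior odds × likelihood ratio, so prior odds = posterior odds ÷ LR.
Posterior odds = 0.852/(1−0.852) = 5.7568. LR = 0.71/0.17 = 4.1765.
Prior odds = 5.7568/4.1765 = 1.3784, so P(A) = 1.3784/(1+1.3784) ≈ 0.58.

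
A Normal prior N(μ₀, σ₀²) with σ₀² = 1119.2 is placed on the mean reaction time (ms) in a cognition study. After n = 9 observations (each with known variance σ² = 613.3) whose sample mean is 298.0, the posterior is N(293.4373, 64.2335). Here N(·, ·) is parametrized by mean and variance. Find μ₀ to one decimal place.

μ₀ = 218.5

With known observation variance, the Normal–Normal posterior has precision τ_n = τ₀ + n/σ² and mean μ_n = (τ₀μ₀ + (n/σ²)x̄)/τ_n.
Here τ₀ = 1/1119.2 = 0.000893 and τ_data = 9/613.3 = 0.014675, so τ_n = 0.015568.
Rearranging for μ₀: μ₀ = (μ_n·τ_n − τ_data·x̄)/τ₀ = (293.4373·0.015568 − 0.014675·298.0) / 0.000893 = 0.195082/0.000893 ≈ 218.5.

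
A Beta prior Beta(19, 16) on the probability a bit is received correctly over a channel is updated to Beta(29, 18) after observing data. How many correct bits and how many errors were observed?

10 correct bits and 2 errors

Under Beta–binomial conjugacy the posterior parameters are (α+s, β+f).
So s = 29 − 19 = 10 and f = 18 − 16 = 2.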